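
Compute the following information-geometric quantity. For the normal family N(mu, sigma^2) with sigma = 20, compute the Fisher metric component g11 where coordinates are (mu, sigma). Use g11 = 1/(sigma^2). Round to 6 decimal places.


For the 2-parameter normal family, the Fisher metric has:
  g11 = 1/sigma^2, g22 = 2/sigma^2.
sigma = 20, sigma^2 = 400.
g11 = 0.002500

0.002500


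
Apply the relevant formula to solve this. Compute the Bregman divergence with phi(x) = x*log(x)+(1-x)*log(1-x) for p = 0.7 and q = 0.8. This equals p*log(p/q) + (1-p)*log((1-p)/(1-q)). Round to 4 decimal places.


Bregman divergence with negative entropy generator:
D = p*log(p/q) + (1-p)*log((1-p)/(1-q)).
p = 0.7, q = 0.8.
p*log(p/q) = 0.7*log(0.7/0.8) = -0.093472.
(1-p)*log((1-p)/(1-q)) = 0.3*log(0.3/0.2) = 0.12164.
D = -0.093472 + 0.12164 = 0.0282

0.0282


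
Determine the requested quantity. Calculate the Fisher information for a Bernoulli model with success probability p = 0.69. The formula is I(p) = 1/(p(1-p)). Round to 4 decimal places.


For Bernoulli(p), Fisher information is I(p) = 1/(p*(1-p)).
p = 0.69, 1-p = 0.31.
p*(1-p) = 0.2139.
I(p) = 1/0.2139 = 4.6751

4.6751


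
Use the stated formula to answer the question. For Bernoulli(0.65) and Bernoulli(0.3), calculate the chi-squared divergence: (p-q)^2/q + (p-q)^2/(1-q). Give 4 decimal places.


Chi-squared divergence between Bernoulli distributions:
chi^2 = (p-q)^2/q + (p-q)^2/(1-q).
p = 0.65, q = 0.3, p-q = 0.35.
(p-q)^2 = 0.1225.
term1 = 0.1225/0.3 = 0.408333.
term2 = 0.1225/0.7 = 0.175.
chi^2 = 0.408333 + 0.175 = 0.5833

0.5833


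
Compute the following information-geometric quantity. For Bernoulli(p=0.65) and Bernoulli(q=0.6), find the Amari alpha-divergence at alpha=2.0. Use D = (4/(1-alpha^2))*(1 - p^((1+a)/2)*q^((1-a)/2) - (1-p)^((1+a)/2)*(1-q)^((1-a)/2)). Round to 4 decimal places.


Amari alpha-divergence:
D = (4/(1-alpha^2))*(1 - p^((1+a)/2)*q^((1-a)/2) - (1-p)^((1+a)/2)*(1-q)^((1-a)/2)).
alpha = 2.0, p = 0.65, q = 0.6.
e1 = (1+alpha)/2 = 1.5, e2 = (1-alpha)/2 = -0.5.
t1 = p^e1 * q^e2 = 0.65^1.5 * 0.6^-0.5 = 0.676541.
t2 = (1-p)^e1 * (1-q)^e2 = 0.35^1.5 * 0.4^-0.5 = 0.327395.
4/(1-alpha^2) = -1.333333.
D = -1.333333*(1 - 0.676541 - 0.327395) = 0.0052

0.0052


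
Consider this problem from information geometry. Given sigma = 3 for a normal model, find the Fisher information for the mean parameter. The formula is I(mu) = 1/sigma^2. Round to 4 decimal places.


The Fisher information for the mean of a normal distribution is I(mu) = 1/sigma^2.
sigma = 3, so sigma^2 = 9.
I(mu) = 1/9 = 0.1111

0.1111


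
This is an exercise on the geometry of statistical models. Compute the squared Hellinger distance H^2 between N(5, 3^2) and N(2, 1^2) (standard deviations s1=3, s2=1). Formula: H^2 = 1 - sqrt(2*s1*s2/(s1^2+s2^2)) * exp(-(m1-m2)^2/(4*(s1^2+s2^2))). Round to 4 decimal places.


Squared Hellinger distance for Gaussians:
H^2 = 1 - sqrt(2*s1*s2/(s1^2+s2^2)) * exp(-(m1-m2)^2/(4*(s1^2+s2^2))).
s1^2 = 9, s2^2 = 1, s1^2+s2^2 = 10.
sqrt(2*3*1/(10)) = 0.774597.
(m1-m2)^2 = (3)^2 = 9.
exp(-9/(4*10)) = exp(-0.225) = 0.798516.
H^2 = 1 - 0.774597*0.798516 = 0.3815

0.3815


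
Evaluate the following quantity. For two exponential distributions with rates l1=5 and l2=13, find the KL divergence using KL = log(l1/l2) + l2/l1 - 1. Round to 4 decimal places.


KL divergence for exponential family:
KL = log(l1/l2) + l2/l1 - 1.
log(5/13) = -0.955511.
13/5 = 2.6.
KL = -0.955511 + 2.6 - 1 = 0.6445

0.6445


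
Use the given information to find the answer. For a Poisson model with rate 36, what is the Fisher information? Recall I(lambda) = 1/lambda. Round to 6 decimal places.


Fisher information for Poisson: I(lambda) = 1/lambda.
lambda = 36.
I(lambda) = 1/36 = 0.027778

0.027778


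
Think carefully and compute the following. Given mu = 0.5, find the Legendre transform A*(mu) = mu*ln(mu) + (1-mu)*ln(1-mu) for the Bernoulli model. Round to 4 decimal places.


Legendre transform for Bernoulli:
A*(mu) = mu*log(mu) + (1-mu)*log(1-mu).
mu = 0.5, 1-mu = 0.5.
mu*log(mu) = 0.5*log(0.5) = -0.346574.
(1-mu)*log(1-mu) = 0.5*log(0.5) = -0.346574.
A* = -0.346574 + -0.346574 = -0.6931

-0.6931


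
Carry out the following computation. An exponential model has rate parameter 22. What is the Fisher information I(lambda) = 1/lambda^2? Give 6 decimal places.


Fisher information for exponential: I(lambda) = 1/lambda^2.
lambda = 22, lambda^2 = 484.
I = 1/484 = 0.002066

0.002066


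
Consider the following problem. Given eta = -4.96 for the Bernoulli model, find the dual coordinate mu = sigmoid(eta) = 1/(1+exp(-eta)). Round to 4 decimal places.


Dual coordinate (expectation parameter) for Bernoulli:
mu = 1/(1+exp(-eta)).
eta = -4.96.
exp(-eta) = exp(4.96) = 142.593796.
mu = 1/(1+142.593796) = 0.0070

0.0070


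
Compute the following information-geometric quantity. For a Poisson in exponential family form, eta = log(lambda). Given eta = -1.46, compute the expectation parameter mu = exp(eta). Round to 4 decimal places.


Expectation parameter for Poisson exponential family:
mu = exp(eta).
eta = -1.46.
mu = exp(-1.46) = 0.2322

0.2322


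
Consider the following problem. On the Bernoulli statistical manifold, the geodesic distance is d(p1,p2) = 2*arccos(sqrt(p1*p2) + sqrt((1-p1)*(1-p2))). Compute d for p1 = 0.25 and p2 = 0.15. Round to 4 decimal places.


Geodesic distance on Bernoulli manifold:
d(p1,p2) = 2*arccos(sqrt(p1*p2) + sqrt((1-p1)*(1-p2))).
sqrt(p1*p2) = sqrt(0.25*0.15) = 0.193649.
sqrt((1-p1)*(1-p2)) = sqrt(0.75*0.85) = 0.798436.
arg = 0.193649 + 0.798436 = 0.992085.
d = 2*arccos(0.992085) = 0.2518

0.2518


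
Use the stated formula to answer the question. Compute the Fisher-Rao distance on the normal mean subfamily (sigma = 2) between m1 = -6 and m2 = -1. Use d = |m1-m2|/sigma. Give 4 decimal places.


On the fixed-variance normal subfamily, geodesic distance = |m1-m2|/sigma.
|-6 - -1| = 5.
sigma = 2.
d = 5/2 = 2.5000

2.5000


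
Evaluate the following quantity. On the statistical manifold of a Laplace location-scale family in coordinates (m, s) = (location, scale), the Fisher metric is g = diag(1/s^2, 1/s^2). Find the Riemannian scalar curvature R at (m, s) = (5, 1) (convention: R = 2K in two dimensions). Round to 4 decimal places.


The metric has the form g = (A dm^2 + B ds^2)/s^2 with A = 1, B = 1.
Substitute u = sqrt(A/B)*m: g = B*(du^2 + ds^2)/s^2, i.e. B times the
Poincare upper half-plane metric, which has constant Gaussian curvature -1.
Scaling a 2D metric by a constant c divides the Gaussian curvature by c,
so K = -1/B = -1/(1) = -1.0000 everywhere (the point (m, s) = (5, 1) is irrelevant:
the curvature is constant).
Scalar curvature in dimension 2: R = 2K = -2/(1) = -2.0000.

-2.0000


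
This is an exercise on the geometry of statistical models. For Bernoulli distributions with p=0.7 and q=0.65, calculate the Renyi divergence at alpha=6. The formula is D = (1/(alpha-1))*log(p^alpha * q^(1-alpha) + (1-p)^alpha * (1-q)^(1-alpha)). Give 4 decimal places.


Renyi divergence of order alpha between Bernoulli distributions:
D = (1/(alpha-1))*log(p^alpha * q^(1-alpha) + (1-p)^alpha * (1-q)^(1-alpha)).
alpha = 6, p = 0.7, q = 0.65.
p^alpha * q^(1-alpha) = 0.7^6 * 0.65^-5 = 1.013961.
(1-p)^alpha * (1-q)^(1-alpha) = 0.3^6 * 0.35^-5 = 0.138799.
sum = 1.013961 + 0.138799 = 1.152761.
D = (1/5)*log(1.152761) = 0.0284

0.0284


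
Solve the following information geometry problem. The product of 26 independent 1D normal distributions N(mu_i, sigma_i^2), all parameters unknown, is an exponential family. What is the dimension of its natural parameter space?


Exponential family dimension calculation:
Each univariate normal has two natural parameters (mu/sigma^2 and -1/(2 sigma^2)).
With 26 independent components, dim = 2 * 26 = 52.

52


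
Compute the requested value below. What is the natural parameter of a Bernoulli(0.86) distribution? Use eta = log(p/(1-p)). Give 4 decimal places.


Natural parameter for Bernoulli: eta = log(p/(1-p)).
p = 0.86, 1-p = 0.14.
p/(1-p) = 6.142857.
eta = log(6.142857) = 1.8153

1.8153


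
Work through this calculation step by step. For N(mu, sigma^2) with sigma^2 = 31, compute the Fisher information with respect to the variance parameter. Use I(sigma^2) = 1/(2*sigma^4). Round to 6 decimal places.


Fisher information for variance: I(sigma^2) = 1/(2*sigma^4).
sigma^2 = 31, so sigma^4 = 961.
I = 1/(2*961) = 1/1922 = 0.000520

0.000520


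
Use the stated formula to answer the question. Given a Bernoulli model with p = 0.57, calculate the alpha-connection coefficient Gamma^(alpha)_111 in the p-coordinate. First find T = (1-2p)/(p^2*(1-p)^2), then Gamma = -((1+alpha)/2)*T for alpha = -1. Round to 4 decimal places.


Skewness (Amari-Chentsov) tensor: T = (1-2p)/(p^2*(1-p)^2).
p = 0.57, 1-2p = -0.14, p^2 = 0.3249, (1-p)^2 = 0.1849.
T = -0.14/(0.3249 * 0.1849) = -2.330459.
In the p-coordinate, Gamma^(alpha) = Gamma^(0) - (alpha/2)*T with Gamma^(0) = (1/2)*g'(p) = -T/2,
so Gamma^(alpha) = -((1+alpha)/2)*T.
alpha = -1, -(1+alpha)/2 = 0.0.
Gamma = 0.0 * -2.330459 = 0.0000

0.0000


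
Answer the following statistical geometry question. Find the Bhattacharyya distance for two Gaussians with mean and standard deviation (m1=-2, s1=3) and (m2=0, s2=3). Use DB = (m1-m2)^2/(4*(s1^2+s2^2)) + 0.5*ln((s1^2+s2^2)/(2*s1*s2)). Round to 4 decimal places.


Bhattacharyya distance between two Gaussians:
DB = (m1-m2)^2/(4*(s1^2+s2^2)) + (1/2)*ln((s1^2+s2^2)/(2*s1*s2)).
(m1-m2)^2 = (-2)^2 = 4.
s1^2+s2^2 = 9 + 9 = 18.
term1 = 4/72 = 0.055556.
term2 = 0.5*ln(18/18.0) = 0.0.
DB = 0.055556 + 0.0 = 0.0556

0.0556


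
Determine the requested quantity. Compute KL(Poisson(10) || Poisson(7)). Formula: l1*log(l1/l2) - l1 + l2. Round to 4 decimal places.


KL divergence for Poisson:
KL = l1*log(l1/l2) - l1 + l2.
l1 = 10, l2 = 7.
log(10/7) = 0.356675.
l1*log(l1/l2) = 10 * 0.356675 = 3.566749.
KL = 3.566749 - 10 + 7 = 0.5667

0.5667


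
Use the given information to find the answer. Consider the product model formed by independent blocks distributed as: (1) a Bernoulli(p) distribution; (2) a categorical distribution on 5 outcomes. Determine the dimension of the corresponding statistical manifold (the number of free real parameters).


The dimension of a statistical manifold equals the number of free
(independent) real parameters of the model. For a product of independent
blocks the parameter counts add.
- Bernoulli (p): 1.
- categorical on 5 outcomes (probabilities sum to 1): 5-1 = 4.
Total = 1 + 4 = 5.
Dimension = 5

5


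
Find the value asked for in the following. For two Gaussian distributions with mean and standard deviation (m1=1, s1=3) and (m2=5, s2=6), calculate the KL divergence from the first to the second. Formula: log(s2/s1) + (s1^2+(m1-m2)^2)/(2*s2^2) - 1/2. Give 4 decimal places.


KL divergence between normal distributions:
KL = log(s2/s1) + (s1^2 + (m1-m2)^2)/(2*s2^2) - 1/2.
log(6/3) = 0.693147.
(3^2 + (1-5)^2)/(2*6^2) = (9 + 16)/72 = 0.347222.
KL = 0.693147 + 0.347222 - 0.5 = 0.5404

0.5404


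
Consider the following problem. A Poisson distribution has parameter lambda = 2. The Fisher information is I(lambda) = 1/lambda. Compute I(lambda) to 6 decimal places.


Fisher information for Poisson: I(lambda) = 1/lambda.
lambda = 2.
I(lambda) = 1/2 = 0.500000

0.500000


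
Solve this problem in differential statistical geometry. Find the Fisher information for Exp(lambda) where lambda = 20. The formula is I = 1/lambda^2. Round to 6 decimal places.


Fisher information for exponential: I(lambda) = 1/lambda^2.
lambda = 20, lambda^2 = 400.
I = 1/400 = 0.002500

0.002500


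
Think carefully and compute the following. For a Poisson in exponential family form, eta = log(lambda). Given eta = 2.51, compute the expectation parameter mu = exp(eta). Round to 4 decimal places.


Expectation parameter for Poisson exponential family:
mu = exp(eta).
eta = 2.51.
mu = exp(2.51) = 12.3049

12.3049


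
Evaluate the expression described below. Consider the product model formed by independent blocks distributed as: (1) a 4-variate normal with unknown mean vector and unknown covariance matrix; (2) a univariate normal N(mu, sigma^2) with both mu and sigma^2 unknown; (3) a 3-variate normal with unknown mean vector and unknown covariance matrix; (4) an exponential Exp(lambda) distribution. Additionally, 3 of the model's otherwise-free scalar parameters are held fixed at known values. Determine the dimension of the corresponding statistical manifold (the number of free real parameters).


The dimension of a statistical manifold equals the number of free
(independent) real parameters of the model. For a product of independent
blocks the parameter counts add.
- 4-variate normal: 4 (mean) + 4*5/2 = 10 (symmetric covariance) = 14.
- normal (mu, sigma^2): 2.
- 3-variate normal: 3 (mean) + 3*4/2 = 6 (symmetric covariance) = 9.
- exponential (lambda): 1.
Total = 14 + 2 + 9 + 1 = 26.
3 parameter(s) fixed at known values: 26 - 3 = 23.
Dimension = 23

23


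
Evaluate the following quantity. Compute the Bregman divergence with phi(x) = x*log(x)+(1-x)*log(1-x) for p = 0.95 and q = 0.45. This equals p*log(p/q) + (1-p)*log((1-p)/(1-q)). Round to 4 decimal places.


Bregman divergence with negative entropy generator:
D = p*log(p/q) + (1-p)*log((1-p)/(1-q)).
p = 0.95, q = 0.45.
p*log(p/q) = 0.95*log(0.95/0.45) = 0.709854.
(1-p)*log((1-p)/(1-q)) = 0.05*log(0.05/0.55) = -0.119895.
D = 0.709854 + -0.119895 = 0.5900

0.5900


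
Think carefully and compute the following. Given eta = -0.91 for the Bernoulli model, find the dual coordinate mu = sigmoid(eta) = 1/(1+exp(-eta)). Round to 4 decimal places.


Dual coordinate (expectation parameter) for Bernoulli:
mu = 1/(1+exp(-eta)).
eta = -0.91.
exp(-eta) = exp(0.91) = 2.484323.
mu = 1/(1+2.484323) = 0.2870

0.2870


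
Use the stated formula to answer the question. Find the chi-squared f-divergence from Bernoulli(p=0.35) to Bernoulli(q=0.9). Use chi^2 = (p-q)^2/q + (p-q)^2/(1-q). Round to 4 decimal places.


Chi-squared divergence between Bernoulli distributions:
chi^2 = (p-q)^2/q + (p-q)^2/(1-q).
p = 0.35, q = 0.9, p-q = -0.55.
(p-q)^2 = 0.3025.
term1 = 0.3025/0.9 = 0.336111.
term2 = 0.3025/0.1 = 3.025.
chi^2 = 0.336111 + 3.025 = 3.3611

3.3611


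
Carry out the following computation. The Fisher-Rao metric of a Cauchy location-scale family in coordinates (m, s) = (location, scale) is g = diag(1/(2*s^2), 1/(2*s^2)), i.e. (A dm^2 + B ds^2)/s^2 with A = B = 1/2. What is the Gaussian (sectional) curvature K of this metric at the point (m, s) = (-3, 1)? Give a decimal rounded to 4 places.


The metric has the form g = (A dm^2 + B ds^2)/s^2 with A = 1/2, B = 1/2.
Substitute u = sqrt(A/B)*m: g = B*(du^2 + ds^2)/s^2, i.e. B times the
Poincare upper half-plane metric, which has constant Gaussian curvature -1.
Scaling a 2D metric by a constant c divides the Gaussian curvature by c,
so K = -1/B = -1/(1/2) = -2.0000 everywhere (the point (m, s) = (-3, 1) is irrelevant:
the curvature is constant).
The requested Gaussian curvature is K = -2.0000.

-2.0000


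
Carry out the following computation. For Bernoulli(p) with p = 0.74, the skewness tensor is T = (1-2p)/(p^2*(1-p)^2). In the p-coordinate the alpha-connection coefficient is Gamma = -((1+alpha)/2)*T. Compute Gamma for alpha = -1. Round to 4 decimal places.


Skewness (Amari-Chentsov) tensor: T = (1-2p)/(p^2*(1-p)^2).
p = 0.74, 1-2p = -0.48, p^2 = 0.5476, (1-p)^2 = 0.0676.
T = -0.48/(0.5476 * 0.0676) = -12.966749.
In the p-coordinate, Gamma^(alpha) = Gamma^(0) - (alpha/2)*T with Gamma^(0) = (1/2)*g'(p) = -T/2,
so Gamma^(alpha) = -((1+alpha)/2)*T.
alpha = -1, -(1+alpha)/2 = 0.0.
Gamma = 0.0 * -12.966749 = 0.0000

0.0000


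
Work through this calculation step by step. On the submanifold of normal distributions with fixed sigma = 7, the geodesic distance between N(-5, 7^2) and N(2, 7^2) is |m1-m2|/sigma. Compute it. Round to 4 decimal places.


On the fixed-variance normal subfamily, geodesic distance = |m1-m2|/sigma.
|-5 - 2| = 7.
sigma = 7.
d = 7/7 = 1.0000

1.0000


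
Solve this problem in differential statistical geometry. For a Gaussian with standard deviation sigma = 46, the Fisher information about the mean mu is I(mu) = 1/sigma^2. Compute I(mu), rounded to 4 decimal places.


The Fisher information for the mean of a normal distribution is I(mu) = 1/sigma^2.
sigma = 46, so sigma^2 = 2116.
I(mu) = 1/2116 = 0.0005

0.0005


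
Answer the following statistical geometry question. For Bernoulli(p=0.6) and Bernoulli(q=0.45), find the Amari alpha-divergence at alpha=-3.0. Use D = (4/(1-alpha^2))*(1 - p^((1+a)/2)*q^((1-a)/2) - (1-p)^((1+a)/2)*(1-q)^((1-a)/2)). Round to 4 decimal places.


Amari alpha-divergence:
D = (4/(1-alpha^2))*(1 - p^((1+a)/2)*q^((1-a)/2) - (1-p)^((1+a)/2)*(1-q)^((1-a)/2)).
alpha = -3.0, p = 0.6, q = 0.45.
e1 = (1+alpha)/2 = -1.0, e2 = (1-alpha)/2 = 2.0.
t1 = p^e1 * q^e2 = 0.6^-1.0 * 0.45^2.0 = 0.3375.
t2 = (1-p)^e1 * (1-q)^e2 = 0.4^-1.0 * 0.55^2.0 = 0.75625.
4/(1-alpha^2) = -0.5.
D = -0.5*(1 - 0.3375 - 0.75625) = 0.0469

0.0469


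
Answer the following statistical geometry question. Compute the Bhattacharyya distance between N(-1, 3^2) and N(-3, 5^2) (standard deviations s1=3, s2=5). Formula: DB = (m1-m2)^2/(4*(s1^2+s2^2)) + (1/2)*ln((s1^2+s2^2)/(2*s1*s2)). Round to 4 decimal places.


Bhattacharyya distance between two Gaussians:
DB = (m1-m2)^2/(4*(s1^2+s2^2)) + (1/2)*ln((s1^2+s2^2)/(2*s1*s2)).
(m1-m2)^2 = (2)^2 = 4.
s1^2+s2^2 = 9 + 25 = 34.
term1 = 4/136 = 0.029412.
term2 = 0.5*ln(34/30.0) = 0.062582.
DB = 0.029412 + 0.062582 = 0.0920

0.0920


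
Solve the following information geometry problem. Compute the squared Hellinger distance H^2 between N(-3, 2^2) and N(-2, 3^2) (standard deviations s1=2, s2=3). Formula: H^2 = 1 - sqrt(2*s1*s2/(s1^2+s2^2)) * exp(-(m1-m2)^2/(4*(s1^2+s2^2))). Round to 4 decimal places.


Squared Hellinger distance for Gaussians:
H^2 = 1 - sqrt(2*s1*s2/(s1^2+s2^2)) * exp(-(m1-m2)^2/(4*(s1^2+s2^2))).
s1^2 = 4, s2^2 = 9, s1^2+s2^2 = 13.
sqrt(2*2*3/(13)) = 0.960769.
(m1-m2)^2 = (-1)^2 = 1.
exp(-1/(4*13)) = exp(-0.019231) = 0.980953.
H^2 = 1 - 0.960769*0.980953 = 0.0575

0.0575


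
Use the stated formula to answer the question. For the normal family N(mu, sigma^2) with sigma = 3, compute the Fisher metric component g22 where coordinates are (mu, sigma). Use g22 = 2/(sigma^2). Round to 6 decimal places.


For the 2-parameter normal family, the Fisher metric has:
  g11 = 1/sigma^2, g22 = 2/sigma^2.
sigma = 3, sigma^2 = 9.
g22 = 0.222222

0.222222


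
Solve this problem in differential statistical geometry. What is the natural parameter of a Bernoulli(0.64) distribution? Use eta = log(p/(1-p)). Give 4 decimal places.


Natural parameter for Bernoulli: eta = log(p/(1-p)).
p = 0.64, 1-p = 0.36.
p/(1-p) = 1.777778.
eta = log(1.777778) = 0.5754

0.5754


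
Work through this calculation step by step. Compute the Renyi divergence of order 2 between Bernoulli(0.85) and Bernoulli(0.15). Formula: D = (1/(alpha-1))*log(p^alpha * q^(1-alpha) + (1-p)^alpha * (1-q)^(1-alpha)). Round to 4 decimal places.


Renyi divergence of order alpha between Bernoulli distributions:
D = (1/(alpha-1))*log(p^alpha * q^(1-alpha) + (1-p)^alpha * (1-q)^(1-alpha)).
alpha = 2, p = 0.85, q = 0.15.
p^alpha * q^(1-alpha) = 0.85^2 * 0.15^-1 = 4.816667.
(1-p)^alpha * (1-q)^(1-alpha) = 0.15^2 * 0.85^-1 = 0.026471.
sum = 4.816667 + 0.026471 = 4.843137.
D = (1/1)*log(4.843137) = 1.5776

1.5776


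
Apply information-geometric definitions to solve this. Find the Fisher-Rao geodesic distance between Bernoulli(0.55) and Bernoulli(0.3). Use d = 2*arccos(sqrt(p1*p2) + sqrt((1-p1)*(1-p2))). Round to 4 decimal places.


Geodesic distance on Bernoulli manifold:
d(p1,p2) = 2*arccos(sqrt(p1*p2) + sqrt((1-p1)*(1-p2))).
sqrt(p1*p2) = sqrt(0.55*0.3) = 0.406202.
sqrt((1-p1)*(1-p2)) = sqrt(0.45*0.7) = 0.561249.
arg = 0.406202 + 0.561249 = 0.967451.
d = 2*arccos(0.967451) = 0.5117

0.5117


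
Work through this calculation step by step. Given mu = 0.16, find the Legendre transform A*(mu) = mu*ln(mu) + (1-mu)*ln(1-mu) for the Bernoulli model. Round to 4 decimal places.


Legendre transform for Bernoulli:
A*(mu) = mu*log(mu) + (1-mu)*log(1-mu).
mu = 0.16, 1-mu = 0.84.
mu*log(mu) = 0.16*log(0.16) = -0.293213.
(1-mu)*log(1-mu) = 0.84*log(0.84) = -0.146457.
A* = -0.293213 + -0.146457 = -0.4397

-0.4397


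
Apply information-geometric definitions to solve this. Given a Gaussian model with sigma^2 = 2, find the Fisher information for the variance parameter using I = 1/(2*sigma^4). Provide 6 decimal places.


Fisher information for variance: I(sigma^2) = 1/(2*sigma^4).
sigma^2 = 2, so sigma^4 = 4.
I = 1/(2*4) = 1/8 = 0.125000

0.125000


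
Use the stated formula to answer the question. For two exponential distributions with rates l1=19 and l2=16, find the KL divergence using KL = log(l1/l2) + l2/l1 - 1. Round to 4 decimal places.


KL divergence for exponential family:
KL = log(l1/l2) + l2/l1 - 1.
log(19/16) = 0.17185.
16/19 = 0.842105.
KL = 0.17185 + 0.842105 - 1 = 0.0140

0.0140


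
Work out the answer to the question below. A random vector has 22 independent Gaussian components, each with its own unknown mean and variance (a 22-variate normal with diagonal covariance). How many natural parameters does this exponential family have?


Exponential family dimension calculation:
Each univariate normal has two natural parameters (mu/sigma^2 and -1/(2 sigma^2)).
With 22 independent components, dim = 2 * 22 = 44.

44


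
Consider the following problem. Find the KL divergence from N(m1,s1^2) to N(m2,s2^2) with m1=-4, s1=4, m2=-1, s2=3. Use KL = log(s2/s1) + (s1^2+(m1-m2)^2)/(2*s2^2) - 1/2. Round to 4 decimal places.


KL divergence between normal distributions:
KL = log(s2/s1) + (s1^2 + (m1-m2)^2)/(2*s2^2) - 1/2.
log(3/4) = -0.287682.
(4^2 + (-4--1)^2)/(2*3^2) = (16 + 9)/18 = 1.388889.
KL = -0.287682 + 1.388889 - 0.5 = 0.6012

0.6012


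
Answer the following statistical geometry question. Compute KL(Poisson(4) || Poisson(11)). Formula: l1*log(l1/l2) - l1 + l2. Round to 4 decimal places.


KL divergence for Poisson:
KL = l1*log(l1/l2) - l1 + l2.
l1 = 4, l2 = 11.
log(4/11) = -1.011601.
l1*log(l1/l2) = 4 * -1.011601 = -4.046404.
KL = -4.046404 - 4 + 11 = 2.9536

2.9536


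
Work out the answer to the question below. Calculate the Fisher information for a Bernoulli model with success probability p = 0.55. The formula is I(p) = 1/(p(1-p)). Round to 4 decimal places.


For Bernoulli(p), Fisher information is I(p) = 1/(p*(1-p)).
p = 0.55, 1-p = 0.45.
p*(1-p) = 0.2475.
I(p) = 1/0.2475 = 4.0404

4.0404


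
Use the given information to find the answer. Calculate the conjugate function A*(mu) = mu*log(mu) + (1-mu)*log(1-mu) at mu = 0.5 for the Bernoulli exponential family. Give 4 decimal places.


Legendre transform for Bernoulli:
A*(mu) = mu*log(mu) + (1-mu)*log(1-mu).
mu = 0.5, 1-mu = 0.5.
mu*log(mu) = 0.5*log(0.5) = -0.346574.
(1-mu)*log(1-mu) = 0.5*log(0.5) = -0.346574.
A* = -0.346574 + -0.346574 = -0.6931

-0.6931


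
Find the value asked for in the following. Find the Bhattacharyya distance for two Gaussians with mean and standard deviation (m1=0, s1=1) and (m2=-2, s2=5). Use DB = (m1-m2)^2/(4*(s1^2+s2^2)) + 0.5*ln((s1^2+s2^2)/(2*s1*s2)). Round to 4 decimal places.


Bhattacharyya distance between two Gaussians:
DB = (m1-m2)^2/(4*(s1^2+s2^2)) + (1/2)*ln((s1^2+s2^2)/(2*s1*s2)).
(m1-m2)^2 = (2)^2 = 4.
s1^2+s2^2 = 1 + 25 = 26.
term1 = 4/104 = 0.038462.
term2 = 0.5*ln(26/10.0) = 0.477756.
DB = 0.038462 + 0.477756 = 0.5162

0.5162


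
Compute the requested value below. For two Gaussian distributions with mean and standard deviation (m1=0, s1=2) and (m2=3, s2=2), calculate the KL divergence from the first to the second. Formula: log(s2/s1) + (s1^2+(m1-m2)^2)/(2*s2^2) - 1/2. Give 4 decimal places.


KL divergence between normal distributions:
KL = log(s2/s1) + (s1^2 + (m1-m2)^2)/(2*s2^2) - 1/2.
log(2/2) = 0.0.
(2^2 + (0-3)^2)/(2*2^2) = (4 + 9)/8 = 1.625.
KL = 0.0 + 1.625 - 0.5 = 1.1250

1.1250


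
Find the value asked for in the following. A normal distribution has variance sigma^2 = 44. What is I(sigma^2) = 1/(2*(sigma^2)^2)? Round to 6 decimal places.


Fisher information for variance: I(sigma^2) = 1/(2*sigma^4).
sigma^2 = 44, so sigma^4 = 1936.
I = 1/(2*1936) = 1/3872 = 0.000258

0.000258


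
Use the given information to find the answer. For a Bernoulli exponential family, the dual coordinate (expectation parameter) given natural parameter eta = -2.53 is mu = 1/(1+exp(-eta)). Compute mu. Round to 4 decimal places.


Dual coordinate (expectation parameter) for Bernoulli:
mu = 1/(1+exp(-eta)).
eta = -2.53.
exp(-eta) = exp(2.53) = 12.553506.
mu = 1/(1+12.553506) = 0.0738

0.0738


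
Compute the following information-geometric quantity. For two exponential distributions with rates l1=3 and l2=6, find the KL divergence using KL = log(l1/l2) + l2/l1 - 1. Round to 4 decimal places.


KL divergence for exponential family:
KL = log(l1/l2) + l2/l1 - 1.
log(3/6) = -0.693147.
6/3 = 2.0.
KL = -0.693147 + 2.0 - 1 = 0.3069

0.3069


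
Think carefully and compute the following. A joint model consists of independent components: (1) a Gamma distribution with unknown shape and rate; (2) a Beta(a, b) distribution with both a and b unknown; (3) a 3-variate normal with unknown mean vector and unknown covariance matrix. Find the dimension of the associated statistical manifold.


The dimension of a statistical manifold equals the number of free
(independent) real parameters of the model. For a product of independent
blocks the parameter counts add.
- Gamma (shape, rate): 2.
- Beta (a, b): 2.
- 3-variate normal: 3 (mean) + 3*4/2 = 6 (symmetric covariance) = 9.
Total = 2 + 2 + 9 = 13.
Dimension = 13

13


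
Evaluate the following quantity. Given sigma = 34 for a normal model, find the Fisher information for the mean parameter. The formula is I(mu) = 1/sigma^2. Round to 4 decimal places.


The Fisher information for the mean of a normal distribution is I(mu) = 1/sigma^2.
sigma = 34, so sigma^2 = 1156.
I(mu) = 1/1156 = 0.0009

0.0009


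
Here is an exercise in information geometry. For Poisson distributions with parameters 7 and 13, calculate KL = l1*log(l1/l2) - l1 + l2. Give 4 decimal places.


KL divergence for Poisson:
KL = l1*log(l1/l2) - l1 + l2.
l1 = 7, l2 = 13.
log(7/13) = -0.619039.
l1*log(l1/l2) = 7 * -0.619039 = -4.333274.
KL = -4.333274 - 7 + 13 = 1.6667

1.6667


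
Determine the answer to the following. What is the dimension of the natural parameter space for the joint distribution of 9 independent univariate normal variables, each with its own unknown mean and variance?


Exponential family dimension calculation:
Each univariate normal has two natural parameters (mu/sigma^2 and -1/(2 sigma^2)).
With 9 independent components, dim = 2 * 9 = 18.

18


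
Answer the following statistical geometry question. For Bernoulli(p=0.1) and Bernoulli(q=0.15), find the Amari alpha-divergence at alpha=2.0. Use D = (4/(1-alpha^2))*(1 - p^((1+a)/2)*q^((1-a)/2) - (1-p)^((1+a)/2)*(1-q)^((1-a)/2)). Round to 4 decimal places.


Amari alpha-divergence:
D = (4/(1-alpha^2))*(1 - p^((1+a)/2)*q^((1-a)/2) - (1-p)^((1+a)/2)*(1-q)^((1-a)/2)).
alpha = 2.0, p = 0.1, q = 0.15.
e1 = (1+alpha)/2 = 1.5, e2 = (1-alpha)/2 = -0.5.
t1 = p^e1 * q^e2 = 0.1^1.5 * 0.15^-0.5 = 0.08165.
t2 = (1-p)^e1 * (1-q)^e2 = 0.9^1.5 * 0.85^-0.5 = 0.926092.
4/(1-alpha^2) = -1.333333.
D = -1.333333*(1 - 0.08165 - 0.926092) = 0.0103

0.0103


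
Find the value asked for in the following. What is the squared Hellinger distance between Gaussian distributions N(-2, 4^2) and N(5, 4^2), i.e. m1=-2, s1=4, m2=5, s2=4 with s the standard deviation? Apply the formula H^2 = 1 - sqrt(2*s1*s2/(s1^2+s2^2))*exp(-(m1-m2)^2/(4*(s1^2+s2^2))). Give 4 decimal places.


Squared Hellinger distance for Gaussians:
H^2 = 1 - sqrt(2*s1*s2/(s1^2+s2^2)) * exp(-(m1-m2)^2/(4*(s1^2+s2^2))).
s1^2 = 16, s2^2 = 16, s1^2+s2^2 = 32.
sqrt(2*4*4/(32)) = 1.0.
(m1-m2)^2 = (-7)^2 = 49.
exp(-49/(4*32)) = exp(-0.382812) = 0.681941.
H^2 = 1 - 1.0*0.681941 = 0.3181

0.3181


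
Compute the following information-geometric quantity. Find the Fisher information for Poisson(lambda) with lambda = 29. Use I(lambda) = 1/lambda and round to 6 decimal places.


Fisher information for Poisson: I(lambda) = 1/lambda.
lambda = 29.
I(lambda) = 1/29 = 0.034483

0.034483


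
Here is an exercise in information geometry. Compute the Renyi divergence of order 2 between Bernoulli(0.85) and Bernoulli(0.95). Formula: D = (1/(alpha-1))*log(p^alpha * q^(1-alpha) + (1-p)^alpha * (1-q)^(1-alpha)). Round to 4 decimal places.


Renyi divergence of order alpha between Bernoulli distributions:
D = (1/(alpha-1))*log(p^alpha * q^(1-alpha) + (1-p)^alpha * (1-q)^(1-alpha)).
alpha = 2, p = 0.85, q = 0.95.
p^alpha * q^(1-alpha) = 0.85^2 * 0.95^-1 = 0.760526.
(1-p)^alpha * (1-q)^(1-alpha) = 0.15^2 * 0.05^-1 = 0.45.
sum = 0.760526 + 0.45 = 1.210526.
D = (1/1)*log(1.210526) = 0.1911

0.1911


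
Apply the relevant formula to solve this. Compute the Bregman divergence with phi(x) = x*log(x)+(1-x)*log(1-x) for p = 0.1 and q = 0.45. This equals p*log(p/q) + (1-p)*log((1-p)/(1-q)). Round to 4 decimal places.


Bregman divergence with negative entropy generator:
D = p*log(p/q) + (1-p)*log((1-p)/(1-q)).
p = 0.1, q = 0.45.
p*log(p/q) = 0.1*log(0.1/0.45) = -0.150408.
(1-p)*log((1-p)/(1-q)) = 0.9*log(0.9/0.55) = 0.443229.
D = -0.150408 + 0.443229 = 0.2928

0.2928


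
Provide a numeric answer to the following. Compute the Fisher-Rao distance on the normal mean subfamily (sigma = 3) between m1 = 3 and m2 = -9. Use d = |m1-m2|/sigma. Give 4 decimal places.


On the fixed-variance normal subfamily, geodesic distance = |m1-m2|/sigma.
|3 - -9| = 12.
sigma = 3.
d = 12/3 = 4.0000

4.0000


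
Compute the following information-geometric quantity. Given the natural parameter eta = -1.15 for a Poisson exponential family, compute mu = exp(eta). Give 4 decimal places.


Expectation parameter for Poisson exponential family:
mu = exp(eta).
eta = -1.15.
mu = exp(-1.15) = 0.3166

0.3166


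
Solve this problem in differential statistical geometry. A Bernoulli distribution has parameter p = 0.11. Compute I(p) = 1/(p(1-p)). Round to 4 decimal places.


For Bernoulli(p), Fisher information is I(p) = 1/(p*(1-p)).
p = 0.11, 1-p = 0.89.
p*(1-p) = 0.0979.
I(p) = 1/0.0979 = 10.2145

10.2145


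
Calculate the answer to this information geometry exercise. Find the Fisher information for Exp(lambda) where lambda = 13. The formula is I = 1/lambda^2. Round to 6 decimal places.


Fisher information for exponential: I(lambda) = 1/lambda^2.
lambda = 13, lambda^2 = 169.
I = 1/169 = 0.005917

0.005917


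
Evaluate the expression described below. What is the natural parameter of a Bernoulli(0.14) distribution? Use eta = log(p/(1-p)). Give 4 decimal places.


Natural parameter for Bernoulli: eta = log(p/(1-p)).
p = 0.14, 1-p = 0.86.
p/(1-p) = 0.162791.
eta = log(0.162791) = -1.8153

-1.8153


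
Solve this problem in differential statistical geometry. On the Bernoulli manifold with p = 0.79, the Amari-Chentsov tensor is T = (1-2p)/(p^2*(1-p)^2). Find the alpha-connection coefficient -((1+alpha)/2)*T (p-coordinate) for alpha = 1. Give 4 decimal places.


Skewness (Amari-Chentsov) tensor: T = (1-2p)/(p^2*(1-p)^2).
p = 0.79, 1-2p = -0.58, p^2 = 0.6241, (1-p)^2 = 0.0441.
T = -0.58/(0.6241 * 0.0441) = -21.07343.
In the p-coordinate, Gamma^(alpha) = Gamma^(0) - (alpha/2)*T with Gamma^(0) = (1/2)*g'(p) = -T/2,
so Gamma^(alpha) = -((1+alpha)/2)*T.
alpha = 1, -(1+alpha)/2 = -1.0.
Gamma = -1.0 * -21.07343 = 21.0734

21.0734


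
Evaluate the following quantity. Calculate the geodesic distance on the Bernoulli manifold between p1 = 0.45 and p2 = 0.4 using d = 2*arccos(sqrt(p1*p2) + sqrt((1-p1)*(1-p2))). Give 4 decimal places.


Geodesic distance on Bernoulli manifold:
d(p1,p2) = 2*arccos(sqrt(p1*p2) + sqrt((1-p1)*(1-p2))).
sqrt(p1*p2) = sqrt(0.45*0.4) = 0.424264.
sqrt((1-p1)*(1-p2)) = sqrt(0.55*0.6) = 0.574456.
arg = 0.424264 + 0.574456 = 0.99872.
d = 2*arccos(0.99872) = 0.1012

0.1012


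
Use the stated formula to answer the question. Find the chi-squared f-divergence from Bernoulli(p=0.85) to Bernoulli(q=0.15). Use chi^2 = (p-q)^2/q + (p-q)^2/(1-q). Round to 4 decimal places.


Chi-squared divergence between Bernoulli distributions:
chi^2 = (p-q)^2/q + (p-q)^2/(1-q).
p = 0.85, q = 0.15, p-q = 0.7.
(p-q)^2 = 0.49.
term1 = 0.49/0.15 = 3.266667.
term2 = 0.49/0.85 = 0.576471.
chi^2 = 3.266667 + 0.576471 = 3.8431

3.8431


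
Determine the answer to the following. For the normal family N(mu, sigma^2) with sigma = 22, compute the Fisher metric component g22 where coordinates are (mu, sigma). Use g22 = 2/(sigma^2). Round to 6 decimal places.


For the 2-parameter normal family, the Fisher metric has:
  g11 = 1/sigma^2, g22 = 2/sigma^2.
sigma = 22, sigma^2 = 484.
g22 = 0.004132

0.004132


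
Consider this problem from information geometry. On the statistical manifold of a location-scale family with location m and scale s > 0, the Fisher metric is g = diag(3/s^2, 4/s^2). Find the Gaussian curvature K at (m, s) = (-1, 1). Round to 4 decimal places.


The metric has the form g = (A dm^2 + B ds^2)/s^2 with A = 3, B = 4.
Substitute u = sqrt(A/B)*m: g = B*(du^2 + ds^2)/s^2, i.e. B times the
Poincare upper half-plane metric, which has constant Gaussian curvature -1.
Scaling a 2D metric by a constant c divides the Gaussian curvature by c,
so K = -1/B = -1/(4) = -0.2500 everywhere (the point (m, s) = (-1, 1) is irrelevant:
the curvature is constant).
The requested Gaussian curvature is K = -0.2500.

-0.2500


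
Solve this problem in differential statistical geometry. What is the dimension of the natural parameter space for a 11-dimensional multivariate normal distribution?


Exponential family dimension calculation:
For 11-dim MVN: mean has 11 params, covariance has 11*12/2 = 66 unique entries.
Total dim = 11 + 66 = 77.

77


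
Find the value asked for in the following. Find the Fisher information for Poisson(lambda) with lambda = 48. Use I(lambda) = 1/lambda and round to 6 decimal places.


Fisher information for Poisson: I(lambda) = 1/lambda.
lambda = 48.
I(lambda) = 1/48 = 0.020833

0.020833


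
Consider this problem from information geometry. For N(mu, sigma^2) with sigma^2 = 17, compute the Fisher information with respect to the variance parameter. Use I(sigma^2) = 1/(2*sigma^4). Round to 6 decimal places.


Fisher information for variance: I(sigma^2) = 1/(2*sigma^4).
sigma^2 = 17, so sigma^4 = 289.
I = 1/(2*289) = 1/578 = 0.001730

0.001730


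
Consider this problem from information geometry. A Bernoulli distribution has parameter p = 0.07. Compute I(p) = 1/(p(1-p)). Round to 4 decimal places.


For Bernoulli(p), Fisher information is I(p) = 1/(p*(1-p)).
p = 0.07, 1-p = 0.93.
p*(1-p) = 0.0651.
I(p) = 1/0.0651 = 15.3610

15.3610


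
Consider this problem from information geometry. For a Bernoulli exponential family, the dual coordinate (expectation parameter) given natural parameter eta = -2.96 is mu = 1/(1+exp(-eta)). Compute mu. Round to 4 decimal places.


Dual coordinate (expectation parameter) for Bernoulli:
mu = 1/(1+exp(-eta)).
eta = -2.96.
exp(-eta) = exp(2.96) = 19.297972.
mu = 1/(1+19.297972) = 0.0493

0.0493


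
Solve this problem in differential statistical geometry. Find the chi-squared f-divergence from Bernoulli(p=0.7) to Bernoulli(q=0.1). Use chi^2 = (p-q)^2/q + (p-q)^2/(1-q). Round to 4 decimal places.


Chi-squared divergence between Bernoulli distributions:
chi^2 = (p-q)^2/q + (p-q)^2/(1-q).
p = 0.7, q = 0.1, p-q = 0.6.
(p-q)^2 = 0.36.
term1 = 0.36/0.1 = 3.6.
term2 = 0.36/0.9 = 0.4.
chi^2 = 3.6 + 0.4 = 4.0000

4.0000


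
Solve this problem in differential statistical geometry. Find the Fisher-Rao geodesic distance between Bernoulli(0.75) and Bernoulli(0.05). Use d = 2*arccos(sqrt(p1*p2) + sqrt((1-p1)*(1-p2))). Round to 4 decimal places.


Geodesic distance on Bernoulli manifold:
d(p1,p2) = 2*arccos(sqrt(p1*p2) + sqrt((1-p1)*(1-p2))).
sqrt(p1*p2) = sqrt(0.75*0.05) = 0.193649.
sqrt((1-p1)*(1-p2)) = sqrt(0.25*0.95) = 0.48734.
arg = 0.193649 + 0.48734 = 0.680989.
d = 2*arccos(0.680989) = 1.6434

1.6434


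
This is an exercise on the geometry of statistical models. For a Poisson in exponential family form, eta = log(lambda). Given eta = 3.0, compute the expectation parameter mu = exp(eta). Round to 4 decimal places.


Expectation parameter for Poisson exponential family:
mu = exp(eta).
eta = 3.0.
mu = exp(3.0) = 20.0855

20.0855


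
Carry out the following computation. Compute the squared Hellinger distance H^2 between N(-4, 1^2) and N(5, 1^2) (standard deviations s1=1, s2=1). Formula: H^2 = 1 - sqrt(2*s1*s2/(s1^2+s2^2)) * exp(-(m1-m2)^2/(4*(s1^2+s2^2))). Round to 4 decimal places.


Squared Hellinger distance for Gaussians:
H^2 = 1 - sqrt(2*s1*s2/(s1^2+s2^2)) * exp(-(m1-m2)^2/(4*(s1^2+s2^2))).
s1^2 = 1, s2^2 = 1, s1^2+s2^2 = 2.
sqrt(2*1*1/(2)) = 1.0.
(m1-m2)^2 = (-9)^2 = 81.
exp(-81/(4*2)) = exp(-10.125) = 4e-05.
H^2 = 1 - 1.0*4e-05 = 1.0000

1.0000


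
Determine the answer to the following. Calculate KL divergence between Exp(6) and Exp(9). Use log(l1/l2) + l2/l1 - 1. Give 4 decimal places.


KL divergence for exponential family:
KL = log(l1/l2) + l2/l1 - 1.
log(6/9) = -0.405465.
9/6 = 1.5.
KL = -0.405465 + 1.5 - 1 = 0.0945

0.0945


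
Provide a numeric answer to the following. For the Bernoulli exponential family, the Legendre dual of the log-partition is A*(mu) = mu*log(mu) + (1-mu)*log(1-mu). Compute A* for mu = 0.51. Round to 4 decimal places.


Legendre transform for Bernoulli:
A*(mu) = mu*log(mu) + (1-mu)*log(1-mu).
mu = 0.51, 1-mu = 0.49.
mu*log(mu) = 0.51*log(0.51) = -0.343406.
(1-mu)*log(1-mu) = 0.49*log(0.49) = -0.349541.
A* = -0.343406 + -0.349541 = -0.6929

-0.6929


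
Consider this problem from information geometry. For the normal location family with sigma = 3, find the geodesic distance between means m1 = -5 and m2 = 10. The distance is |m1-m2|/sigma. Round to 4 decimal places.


On the fixed-variance normal subfamily, geodesic distance = |m1-m2|/sigma.
|-5 - 10| = 15.
sigma = 3.
d = 15/3 = 5.0000

5.0000


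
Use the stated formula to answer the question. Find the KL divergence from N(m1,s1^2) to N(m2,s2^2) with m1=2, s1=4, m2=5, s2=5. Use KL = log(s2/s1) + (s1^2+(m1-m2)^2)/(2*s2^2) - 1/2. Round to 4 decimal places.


KL divergence between normal distributions:
KL = log(s2/s1) + (s1^2 + (m1-m2)^2)/(2*s2^2) - 1/2.
log(5/4) = 0.223144.
(4^2 + (2-5)^2)/(2*5^2) = (16 + 9)/50 = 0.5.
KL = 0.223144 + 0.5 - 0.5 = 0.2231

0.2231


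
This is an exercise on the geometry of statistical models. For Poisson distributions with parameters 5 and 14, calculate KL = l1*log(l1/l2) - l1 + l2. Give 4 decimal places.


KL divergence for Poisson:
KL = l1*log(l1/l2) - l1 + l2.
l1 = 5, l2 = 14.
log(5/14) = -1.029619.
l1*log(l1/l2) = 5 * -1.029619 = -5.148097.
KL = -5.148097 - 5 + 14 = 3.8519

3.8519


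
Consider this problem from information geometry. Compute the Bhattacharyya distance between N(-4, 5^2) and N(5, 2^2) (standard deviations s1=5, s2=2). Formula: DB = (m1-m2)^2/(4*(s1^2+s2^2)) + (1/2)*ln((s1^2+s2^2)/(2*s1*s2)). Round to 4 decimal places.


Bhattacharyya distance between two Gaussians:
DB = (m1-m2)^2/(4*(s1^2+s2^2)) + (1/2)*ln((s1^2+s2^2)/(2*s1*s2)).
(m1-m2)^2 = (-9)^2 = 81.
s1^2+s2^2 = 25 + 4 = 29.
term1 = 81/116 = 0.698276.
term2 = 0.5*ln(29/20.0) = 0.185782.
DB = 0.698276 + 0.185782 = 0.8841

0.8841


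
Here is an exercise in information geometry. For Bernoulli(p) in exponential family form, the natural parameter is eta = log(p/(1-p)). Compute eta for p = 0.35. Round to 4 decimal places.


Natural parameter for Bernoulli: eta = log(p/(1-p)).
p = 0.35, 1-p = 0.65.
p/(1-p) = 0.538462.
eta = log(0.538462) = -0.6190

-0.6190


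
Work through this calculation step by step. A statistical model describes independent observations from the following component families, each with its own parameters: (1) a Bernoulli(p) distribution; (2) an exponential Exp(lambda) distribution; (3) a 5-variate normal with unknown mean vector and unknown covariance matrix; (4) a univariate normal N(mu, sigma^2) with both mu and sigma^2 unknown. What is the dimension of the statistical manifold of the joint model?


The dimension of a statistical manifold equals the number of free
(independent) real parameters of the model. For a product of independent
blocks the parameter counts add.
- Bernoulli (p): 1.
- exponential (lambda): 1.
- 5-variate normal: 5 (mean) + 5*6/2 = 15 (symmetric covariance) = 20.
- normal (mu, sigma^2): 2.
Total = 1 + 1 + 20 + 2 = 24.
Dimension = 24

24
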